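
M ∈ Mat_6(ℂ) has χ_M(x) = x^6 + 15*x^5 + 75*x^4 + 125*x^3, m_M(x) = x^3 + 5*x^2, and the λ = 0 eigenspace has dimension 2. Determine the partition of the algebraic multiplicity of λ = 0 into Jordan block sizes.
Block sizes for λ = 0: [2, 1]

Step 1 — from the characteristic polynomial, algebraic multiplicity of λ = 0 is 3. From dim ker(M − (0)·I) = 2, there are exactly 2 Jordan blocks for λ = 0.
Step 2 — from the minimal polynomial, the factor (x − 0)^2 tells us the largest block for λ = 0 has size 2.
Step 3 — with total size 3, 2 blocks, and largest block 2, the block sizes (in nonincreasing order) are [2, 1].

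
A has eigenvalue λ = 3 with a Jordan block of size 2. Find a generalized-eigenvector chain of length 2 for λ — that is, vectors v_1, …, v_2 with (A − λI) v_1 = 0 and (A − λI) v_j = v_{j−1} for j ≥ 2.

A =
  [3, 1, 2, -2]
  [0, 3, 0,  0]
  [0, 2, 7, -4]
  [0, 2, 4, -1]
A Jordan chain for λ = 3 of length 2:
v_1 = (1, 0, 2, 2)ᵀ
v_2 = (0, 1, 0, 0)ᵀ

Let N = A − (3)·I. We want v_2 with N^2 v_2 = 0 but N^1 v_2 ≠ 0; then v_{j-1} := N · v_j for j = 2, …, 2.

Pick v_2 = (0, 1, 0, 0)ᵀ.
Then v_1 = N · v_2 = (1, 0, 2, 2)ᵀ.

Sanity check: (A − (3)·I) v_1 = (0, 0, 0, 0)ᵀ = 0. ✓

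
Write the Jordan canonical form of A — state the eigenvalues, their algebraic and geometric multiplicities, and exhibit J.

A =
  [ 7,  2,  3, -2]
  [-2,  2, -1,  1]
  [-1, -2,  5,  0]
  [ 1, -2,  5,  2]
J_2(4) ⊕ J_2(4)

The characteristic polynomial is
  det(x·I − A) = x^4 - 16*x^3 + 96*x^2 - 256*x + 256 = (x - 4)^4

Eigenvalues and multiplicities (the geometric multiplicity of λ is n − rank(A − λI), which equals the number of Jordan blocks for λ):
  λ = 4: algebraic multiplicity = 4, geometric multiplicity = 2

Determining the block sizes for each eigenvalue:
  λ = 4: with am = 4 and gm = 2, the partition is not yet determined (e.g. several partitions of 4 into 2 parts exist). Let N = A − (4)·I. Computing rank(N^1) = 2, rank(N^2) = 0; the number of blocks of size ≥ j is rank(N^{j−1}) − rank(N^j), giving [2, 2]. So we have 2 block(s) of size 2 → block sizes [2, 2]

Assembling the blocks gives a Jordan form
J =
  [4, 1, 0, 0]
  [0, 4, 0, 0]
  [0, 0, 4, 1]
  [0, 0, 0, 4]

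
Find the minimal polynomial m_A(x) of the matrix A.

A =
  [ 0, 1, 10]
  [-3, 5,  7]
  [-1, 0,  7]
x^3 - 12*x^2 + 48*x - 64

The characteristic polynomial is χ_A(x) = (x - 4)^3, so the eigenvalues are known. The minimal polynomial is
  m_A(x) = Π_λ (x − λ)^{k_λ}
where k_λ is the size of the *largest* Jordan block for λ (equivalently, the smallest k with (A − λI)^k v = 0 for every generalised eigenvector v of λ).

  λ = 4: largest Jordan block has size 3, contributing (x − 4)^3

So m_A(x) = (x - 4)^3 = x^3 - 12*x^2 + 48*x - 64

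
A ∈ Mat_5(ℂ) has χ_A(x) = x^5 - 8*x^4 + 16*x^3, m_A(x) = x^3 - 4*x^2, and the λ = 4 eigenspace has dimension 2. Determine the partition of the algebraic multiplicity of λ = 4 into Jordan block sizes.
Block sizes for λ = 4: [1, 1]

Step 1 — from the characteristic polynomial, algebraic multiplicity of λ = 4 is 2. From dim ker(A − (4)·I) = 2, there are exactly 2 Jordan blocks for λ = 4.
Step 2 — from the minimal polynomial, the factor (x − 4) tells us the largest block for λ = 4 has size 1.
Step 3 — with total size 2, 2 blocks, and largest block 1, the block sizes (in nonincreasing order) are [1, 1].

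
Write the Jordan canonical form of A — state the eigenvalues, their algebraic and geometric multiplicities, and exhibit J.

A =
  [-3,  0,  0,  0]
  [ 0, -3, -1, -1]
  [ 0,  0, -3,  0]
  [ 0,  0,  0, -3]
J_2(-3) ⊕ J_1(-3) ⊕ J_1(-3)

The characteristic polynomial is
  det(x·I − A) = x^4 + 12*x^3 + 54*x^2 + 108*x + 81 = (x + 3)^4

Eigenvalues and multiplicities (the geometric multiplicity of λ is n − rank(A − λI), which equals the number of Jordan blocks for λ):
  λ = -3: algebraic multiplicity = 4, geometric multiplicity = 3

Determining the block sizes for each eigenvalue:
  λ = -3: 3 blocks summing to 4 forces exactly one block of size 2 and the rest size 1 → block sizes [2, 1, 1]

Assembling the blocks gives a Jordan form
J =
  [-3,  1,  0,  0]
  [ 0, -3,  0,  0]
  [ 0,  0, -3,  0]
  [ 0,  0,  0, -3]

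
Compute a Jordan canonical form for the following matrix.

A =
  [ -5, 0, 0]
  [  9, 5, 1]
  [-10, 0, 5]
J_1(-5) ⊕ J_2(5)

The characteristic polynomial is
  det(x·I − A) = x^3 - 5*x^2 - 25*x + 125 = (x - 5)^2*(x + 5)

Eigenvalues and multiplicities (the geometric multiplicity of λ is n − rank(A − λI), which equals the number of Jordan blocks for λ):
  λ = -5: algebraic multiplicity = 1, geometric multiplicity = 1
  λ = 5: algebraic multiplicity = 2, geometric multiplicity = 1

Determining the block sizes for each eigenvalue:
  λ = -5: one block (gm = 1), so the single block has size am = 1 → block sizes [1]
  λ = 5: one block (gm = 1), so the single block has size am = 2 → block sizes [2]

Assembling the blocks gives a Jordan form
J =
  [-5, 0, 0]
  [ 0, 5, 1]
  [ 0, 0, 5]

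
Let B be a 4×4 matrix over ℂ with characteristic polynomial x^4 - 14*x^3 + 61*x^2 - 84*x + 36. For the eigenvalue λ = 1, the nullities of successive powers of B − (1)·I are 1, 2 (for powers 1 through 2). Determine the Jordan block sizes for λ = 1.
Block sizes for λ = 1: [2]

From the dimensions of kernels of powers, the number of Jordan blocks of size at least j is d_j − d_{j−1} where d_j = dim ker(N^j) (with d_0 = 0). Computing the differences gives [1, 1].
The number of blocks of size exactly k is (#blocks of size ≥ k) − (#blocks of size ≥ k + 1), so the partition is: 1 block(s) of size 2.
In nonincreasing order the block sizes are [2].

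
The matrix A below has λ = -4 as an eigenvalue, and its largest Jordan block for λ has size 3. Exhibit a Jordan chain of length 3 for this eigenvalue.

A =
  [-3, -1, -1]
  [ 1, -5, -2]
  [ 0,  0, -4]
A Jordan chain for λ = -4 of length 3:
v_1 = (1, 1, 0)ᵀ
v_2 = (-1, -2, 0)ᵀ
v_3 = (0, 0, 1)ᵀ

Let N = A − (-4)·I. We want v_3 with N^3 v_3 = 0 but N^2 v_3 ≠ 0; then v_{j-1} := N · v_j for j = 3, …, 2.

Pick v_3 = (0, 0, 1)ᵀ.
Then v_2 = N · v_3 = (-1, -2, 0)ᵀ.
Then v_1 = N · v_2 = (1, 1, 0)ᵀ.

Sanity check: (A − (-4)·I) v_1 = (0, 0, 0)ᵀ = 0. ✓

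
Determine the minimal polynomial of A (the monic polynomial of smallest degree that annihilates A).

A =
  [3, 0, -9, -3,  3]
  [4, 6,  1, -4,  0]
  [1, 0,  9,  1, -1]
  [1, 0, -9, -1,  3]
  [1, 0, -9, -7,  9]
x^4 - 20*x^3 + 144*x^2 - 432*x + 432

The characteristic polynomial is χ_A(x) = (x - 6)^4*(x - 2), so the eigenvalues are known. The minimal polynomial is
  m_A(x) = Π_λ (x − λ)^{k_λ}
where k_λ is the size of the *largest* Jordan block for λ (equivalently, the smallest k with (A − λI)^k v = 0 for every generalised eigenvector v of λ).

  λ = 2: largest Jordan block has size 1, contributing (x − 2)
  λ = 6: largest Jordan block has size 3, contributing (x − 6)^3

So m_A(x) = (x - 6)^3*(x - 2) = x^4 - 20*x^3 + 144*x^2 - 432*x + 432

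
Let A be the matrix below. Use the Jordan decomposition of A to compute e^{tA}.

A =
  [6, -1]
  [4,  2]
e^{tA} =
  [2*t*exp(4*t) + exp(4*t), -t*exp(4*t)]
  [4*t*exp(4*t), -2*t*exp(4*t) + exp(4*t)]

Strategy: write A = P · J · P⁻¹ where J is a Jordan canonical form, so e^{tA} = P · e^{tJ} · P⁻¹, and e^{tJ} can be computed block-by-block.

A has Jordan form
J =
  [4, 1]
  [0, 4]
(up to reordering of blocks).

Per-block formulas:
  For a 2×2 Jordan block J_2(4): exp(t · J_2(4)) = e^(4t)·(I + t·N), where N is the 2×2 nilpotent shift.

After assembling e^{tJ} and conjugating by P, we get:

e^{tA} =
  [2*t*exp(4*t) + exp(4*t), -t*exp(4*t)]
  [4*t*exp(4*t), -2*t*exp(4*t) + exp(4*t)]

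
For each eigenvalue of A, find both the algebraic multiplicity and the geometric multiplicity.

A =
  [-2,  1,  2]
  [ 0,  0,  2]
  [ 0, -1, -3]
λ = -2: alg = 2, geom = 1; λ = -1: alg = 1, geom = 1

Step 1 — factor the characteristic polynomial to read off the algebraic multiplicities:
  χ_A(x) = (x + 1)*(x + 2)^2

Step 2 — compute geometric multiplicities via the rank-nullity identity g(λ) = n − rank(A − λI):
  rank(A − (-2)·I) = 2, so dim ker(A − (-2)·I) = n − 2 = 1
  rank(A − (-1)·I) = 2, so dim ker(A − (-1)·I) = n − 2 = 1

Summary:
  λ = -2: algebraic multiplicity = 2, geometric multiplicity = 1
  λ = -1: algebraic multiplicity = 1, geometric multiplicity = 1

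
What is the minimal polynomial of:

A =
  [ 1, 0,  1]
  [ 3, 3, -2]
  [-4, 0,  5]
x^3 - 9*x^2 + 27*x - 27

The characteristic polynomial is χ_A(x) = (x - 3)^3, so the eigenvalues are known. The minimal polynomial is
  m_A(x) = Π_λ (x − λ)^{k_λ}
where k_λ is the size of the *largest* Jordan block for λ (equivalently, the smallest k with (A − λI)^k v = 0 for every generalised eigenvector v of λ).

  λ = 3: largest Jordan block has size 3, contributing (x − 3)^3

So m_A(x) = (x - 3)^3 = x^3 - 9*x^2 + 27*x - 27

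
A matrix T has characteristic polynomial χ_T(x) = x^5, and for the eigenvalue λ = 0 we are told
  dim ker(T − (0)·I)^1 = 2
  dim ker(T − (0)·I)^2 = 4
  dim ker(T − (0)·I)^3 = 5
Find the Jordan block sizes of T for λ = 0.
Block sizes for λ = 0: [3, 2]

From the dimensions of kernels of powers, the number of Jordan blocks of size at least j is d_j − d_{j−1} where d_j = dim ker(N^j) (with d_0 = 0). Computing the differences gives [2, 2, 1].
The number of blocks of size exactly k is (#blocks of size ≥ k) − (#blocks of size ≥ k + 1), so the partition is: 1 block(s) of size 2, 1 block(s) of size 3.
In nonincreasing order the block sizes are [3, 2].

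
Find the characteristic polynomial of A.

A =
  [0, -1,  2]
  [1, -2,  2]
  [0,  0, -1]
x^3 + 3*x^2 + 3*x + 1

Expanding det(x·I − A) (e.g. by cofactor expansion or by noting that A is similar to its Jordan form J, which has the same characteristic polynomial as A) gives
  χ_A(x) = x^3 + 3*x^2 + 3*x + 1
which factors as (x + 1)^3. The eigenvalues (with algebraic multiplicities) are λ = -1 with multiplicity 3.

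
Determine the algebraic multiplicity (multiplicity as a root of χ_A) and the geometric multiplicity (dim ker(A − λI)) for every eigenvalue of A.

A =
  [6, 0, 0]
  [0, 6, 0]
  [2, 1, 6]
λ = 6: alg = 3, geom = 2

Step 1 — factor the characteristic polynomial to read off the algebraic multiplicities:
  χ_A(x) = (x - 6)^3

Step 2 — compute geometric multiplicities via the rank-nullity identity g(λ) = n − rank(A − λI):
  rank(A − (6)·I) = 1, so dim ker(A − (6)·I) = n − 1 = 2

Summary:
  λ = 6: algebraic multiplicity = 3, geometric multiplicity = 2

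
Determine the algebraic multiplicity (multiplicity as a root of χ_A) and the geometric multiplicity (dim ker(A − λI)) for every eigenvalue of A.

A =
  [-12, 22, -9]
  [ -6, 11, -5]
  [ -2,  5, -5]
λ = -2: alg = 3, geom = 1

Step 1 — factor the characteristic polynomial to read off the algebraic multiplicities:
  χ_A(x) = (x + 2)^3

Step 2 — compute geometric multiplicities via the rank-nullity identity g(λ) = n − rank(A − λI):
  rank(A − (-2)·I) = 2, so dim ker(A − (-2)·I) = n − 2 = 1

Summary:
  λ = -2: algebraic multiplicity = 3, geometric multiplicity = 1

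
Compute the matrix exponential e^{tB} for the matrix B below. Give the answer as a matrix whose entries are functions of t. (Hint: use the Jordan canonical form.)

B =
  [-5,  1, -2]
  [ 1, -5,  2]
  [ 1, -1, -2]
e^{tB} =
  [-t*exp(-4*t) + exp(-4*t), t*exp(-4*t), -2*t*exp(-4*t)]
  [t*exp(-4*t), -t*exp(-4*t) + exp(-4*t), 2*t*exp(-4*t)]
  [t*exp(-4*t), -t*exp(-4*t), 2*t*exp(-4*t) + exp(-4*t)]

Strategy: write B = P · J · P⁻¹ where J is a Jordan canonical form, so e^{tB} = P · e^{tJ} · P⁻¹, and e^{tJ} can be computed block-by-block.

B has Jordan form
J =
  [-4,  1,  0]
  [ 0, -4,  0]
  [ 0,  0, -4]
(up to reordering of blocks).

Per-block formulas:
  For a 1×1 block at λ = -4: exp(t · [-4]) = [e^(-4t)].
  For a 2×2 Jordan block J_2(-4): exp(t · J_2(-4)) = e^(-4t)·(I + t·N), where N is the 2×2 nilpotent shift.

After assembling e^{tJ} and conjugating by P, we get:

e^{tB} =
  [-t*exp(-4*t) + exp(-4*t), t*exp(-4*t), -2*t*exp(-4*t)]
  [t*exp(-4*t), -t*exp(-4*t) + exp(-4*t), 2*t*exp(-4*t)]
  [t*exp(-4*t), -t*exp(-4*t), 2*t*exp(-4*t) + exp(-4*t)]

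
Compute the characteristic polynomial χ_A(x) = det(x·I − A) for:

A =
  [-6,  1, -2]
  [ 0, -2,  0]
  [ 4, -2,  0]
x^3 + 8*x^2 + 20*x + 16

Expanding det(x·I − A) (e.g. by cofactor expansion or by noting that A is similar to its Jordan form J, which has the same characteristic polynomial as A) gives
  χ_A(x) = x^3 + 8*x^2 + 20*x + 16
which factors as (x + 2)^2*(x + 4). The eigenvalues (with algebraic multiplicities) are λ = -4 with multiplicity 1, λ = -2 with multiplicity 2.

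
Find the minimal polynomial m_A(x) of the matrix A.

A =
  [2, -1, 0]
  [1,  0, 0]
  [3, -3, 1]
x^2 - 2*x + 1

The characteristic polynomial is χ_A(x) = (x - 1)^3, so the eigenvalues are known. The minimal polynomial is
  m_A(x) = Π_λ (x − λ)^{k_λ}
where k_λ is the size of the *largest* Jordan block for λ (equivalently, the smallest k with (A − λI)^k v = 0 for every generalised eigenvector v of λ).

  λ = 1: largest Jordan block has size 2, contributing (x − 1)^2

So m_A(x) = (x - 1)^2 = x^2 - 2*x + 1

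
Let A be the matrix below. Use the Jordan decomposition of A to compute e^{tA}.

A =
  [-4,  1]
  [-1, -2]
e^{tA} =
  [-t*exp(-3*t) + exp(-3*t), t*exp(-3*t)]
  [-t*exp(-3*t), t*exp(-3*t) + exp(-3*t)]

Strategy: write A = P · J · P⁻¹ where J is a Jordan canonical form, so e^{tA} = P · e^{tJ} · P⁻¹, and e^{tJ} can be computed block-by-block.

A has Jordan form
J =
  [-3,  1]
  [ 0, -3]
(up to reordering of blocks).

Per-block formulas:
  For a 2×2 Jordan block J_2(-3): exp(t · J_2(-3)) = e^(-3t)·(I + t·N), where N is the 2×2 nilpotent shift.

After assembling e^{tJ} and conjugating by P, we get:

e^{tA} =
  [-t*exp(-3*t) + exp(-3*t), t*exp(-3*t)]
  [-t*exp(-3*t), t*exp(-3*t) + exp(-3*t)]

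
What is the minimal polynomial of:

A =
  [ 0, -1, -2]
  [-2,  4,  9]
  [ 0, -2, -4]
x^3

The characteristic polynomial is χ_A(x) = x^3, so the eigenvalues are known. The minimal polynomial is
  m_A(x) = Π_λ (x − λ)^{k_λ}
where k_λ is the size of the *largest* Jordan block for λ (equivalently, the smallest k with (A − λI)^k v = 0 for every generalised eigenvector v of λ).

  λ = 0: largest Jordan block has size 3, contributing (x − 0)^3

So m_A(x) = x^3 = x^3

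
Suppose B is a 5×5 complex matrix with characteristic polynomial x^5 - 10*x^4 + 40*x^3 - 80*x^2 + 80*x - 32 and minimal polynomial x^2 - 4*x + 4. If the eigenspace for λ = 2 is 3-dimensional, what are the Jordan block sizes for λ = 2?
Block sizes for λ = 2: [2, 2, 1]

Step 1 — from the characteristic polynomial, algebraic multiplicity of λ = 2 is 5. From dim ker(B − (2)·I) = 3, there are exactly 3 Jordan blocks for λ = 2.
Step 2 — from the minimal polynomial, the factor (x − 2)^2 tells us the largest block for λ = 2 has size 2.
Step 3 — with total size 5, 3 blocks, and largest block 2, the block sizes (in nonincreasing order) are [2, 2, 1].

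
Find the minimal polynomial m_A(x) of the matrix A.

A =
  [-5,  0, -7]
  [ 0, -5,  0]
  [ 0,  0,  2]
x^2 + 3*x - 10

The characteristic polynomial is χ_A(x) = (x - 2)*(x + 5)^2, so the eigenvalues are known. The minimal polynomial is
  m_A(x) = Π_λ (x − λ)^{k_λ}
where k_λ is the size of the *largest* Jordan block for λ (equivalently, the smallest k with (A − λI)^k v = 0 for every generalised eigenvector v of λ).

  λ = -5: largest Jordan block has size 1, contributing (x + 5)
  λ = 2: largest Jordan block has size 1, contributing (x − 2)

So m_A(x) = (x - 2)*(x + 5) = x^2 + 3*x - 10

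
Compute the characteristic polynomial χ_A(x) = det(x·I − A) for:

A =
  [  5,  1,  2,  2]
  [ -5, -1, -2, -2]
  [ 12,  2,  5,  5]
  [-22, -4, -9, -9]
x^4

Expanding det(x·I − A) (e.g. by cofactor expansion or by noting that A is similar to its Jordan form J, which has the same characteristic polynomial as A) gives
  χ_A(x) = x^4
which factors as x^4. The eigenvalues (with algebraic multiplicities) are λ = 0 with multiplicity 4.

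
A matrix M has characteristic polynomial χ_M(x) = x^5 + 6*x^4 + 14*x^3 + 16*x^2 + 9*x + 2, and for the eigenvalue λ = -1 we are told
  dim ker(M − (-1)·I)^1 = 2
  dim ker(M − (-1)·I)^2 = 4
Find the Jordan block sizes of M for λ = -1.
Block sizes for λ = -1: [2, 2]

From the dimensions of kernels of powers, the number of Jordan blocks of size at least j is d_j − d_{j−1} where d_j = dim ker(N^j) (with d_0 = 0). Computing the differences gives [2, 2].
The number of blocks of size exactly k is (#blocks of size ≥ k) − (#blocks of size ≥ k + 1), so the partition is: 2 block(s) of size 2.
In nonincreasing order the block sizes are [2, 2].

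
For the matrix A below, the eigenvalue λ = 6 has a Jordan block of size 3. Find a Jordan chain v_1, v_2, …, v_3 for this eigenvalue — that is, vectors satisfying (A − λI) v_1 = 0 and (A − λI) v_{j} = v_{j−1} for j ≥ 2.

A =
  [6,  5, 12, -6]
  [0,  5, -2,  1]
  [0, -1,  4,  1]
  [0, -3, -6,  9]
A Jordan chain for λ = 6 of length 3:
v_1 = (1, 0, 0, 0)ᵀ
v_2 = (5, -1, -1, -3)ᵀ
v_3 = (0, 1, 0, 0)ᵀ

Let N = A − (6)·I. We want v_3 with N^3 v_3 = 0 but N^2 v_3 ≠ 0; then v_{j-1} := N · v_j for j = 3, …, 2.

Pick v_3 = (0, 1, 0, 0)ᵀ.
Then v_2 = N · v_3 = (5, -1, -1, -3)ᵀ.
Then v_1 = N · v_2 = (1, 0, 0, 0)ᵀ.

Sanity check: (A − (6)·I) v_1 = (0, 0, 0, 0)ᵀ = 0. ✓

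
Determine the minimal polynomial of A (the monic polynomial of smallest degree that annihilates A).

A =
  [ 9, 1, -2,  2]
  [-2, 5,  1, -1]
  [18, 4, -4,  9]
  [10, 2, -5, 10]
x^3 - 15*x^2 + 75*x - 125

The characteristic polynomial is χ_A(x) = (x - 5)^4, so the eigenvalues are known. The minimal polynomial is
  m_A(x) = Π_λ (x − λ)^{k_λ}
where k_λ is the size of the *largest* Jordan block for λ (equivalently, the smallest k with (A − λI)^k v = 0 for every generalised eigenvector v of λ).

  λ = 5: largest Jordan block has size 3, contributing (x − 5)^3

So m_A(x) = (x - 5)^3 = x^3 - 15*x^2 + 75*x - 125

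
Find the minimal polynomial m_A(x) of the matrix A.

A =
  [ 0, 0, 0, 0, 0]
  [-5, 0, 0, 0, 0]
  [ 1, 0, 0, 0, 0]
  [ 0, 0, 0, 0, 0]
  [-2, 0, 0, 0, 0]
x^2

The characteristic polynomial is χ_A(x) = x^5, so the eigenvalues are known. The minimal polynomial is
  m_A(x) = Π_λ (x − λ)^{k_λ}
where k_λ is the size of the *largest* Jordan block for λ (equivalently, the smallest k with (A − λI)^k v = 0 for every generalised eigenvector v of λ).

  λ = 0: largest Jordan block has size 2, contributing (x − 0)^2

So m_A(x) = x^2 = x^2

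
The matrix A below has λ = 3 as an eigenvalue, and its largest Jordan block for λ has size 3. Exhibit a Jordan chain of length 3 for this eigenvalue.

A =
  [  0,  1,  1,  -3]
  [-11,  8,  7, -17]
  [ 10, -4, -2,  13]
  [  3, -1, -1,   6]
A Jordan chain for λ = 3 of length 3:
v_1 = (-1, -3, 3, 1)ᵀ
v_2 = (-3, -11, 10, 3)ᵀ
v_3 = (1, 0, 0, 0)ᵀ

Let N = A − (3)·I. We want v_3 with N^3 v_3 = 0 but N^2 v_3 ≠ 0; then v_{j-1} := N · v_j for j = 3, …, 2.

Pick v_3 = (1, 0, 0, 0)ᵀ.
Then v_2 = N · v_3 = (-3, -11, 10, 3)ᵀ.
Then v_1 = N · v_2 = (-1, -3, 3, 1)ᵀ.

Sanity check: (A − (3)·I) v_1 = (0, 0, 0, 0)ᵀ = 0. ✓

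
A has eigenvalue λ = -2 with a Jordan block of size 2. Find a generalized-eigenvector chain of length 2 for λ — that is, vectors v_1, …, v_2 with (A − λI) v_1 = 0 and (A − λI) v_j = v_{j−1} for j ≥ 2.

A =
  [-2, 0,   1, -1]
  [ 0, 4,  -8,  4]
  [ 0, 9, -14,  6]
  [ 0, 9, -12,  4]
A Jordan chain for λ = -2 of length 2:
v_1 = (0, 6, 9, 9)ᵀ
v_2 = (0, 1, 0, 0)ᵀ

Let N = A − (-2)·I. We want v_2 with N^2 v_2 = 0 but N^1 v_2 ≠ 0; then v_{j-1} := N · v_j for j = 2, …, 2.

Pick v_2 = (0, 1, 0, 0)ᵀ.
Then v_1 = N · v_2 = (0, 6, 9, 9)ᵀ.

Sanity check: (A − (-2)·I) v_1 = (0, 0, 0, 0)ᵀ = 0. ✓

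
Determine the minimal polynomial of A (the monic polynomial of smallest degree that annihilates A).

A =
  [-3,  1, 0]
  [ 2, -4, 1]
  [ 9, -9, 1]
x^3 + 6*x^2 + 12*x + 8

The characteristic polynomial is χ_A(x) = (x + 2)^3, so the eigenvalues are known. The minimal polynomial is
  m_A(x) = Π_λ (x − λ)^{k_λ}
where k_λ is the size of the *largest* Jordan block for λ (equivalently, the smallest k with (A − λI)^k v = 0 for every generalised eigenvector v of λ).

  λ = -2: largest Jordan block has size 3, contributing (x + 2)^3

So m_A(x) = (x + 2)^3 = x^3 + 6*x^2 + 12*x + 8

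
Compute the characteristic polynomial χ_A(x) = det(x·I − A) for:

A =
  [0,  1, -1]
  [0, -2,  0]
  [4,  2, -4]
x^3 + 6*x^2 + 12*x + 8

Expanding det(x·I − A) (e.g. by cofactor expansion or by noting that A is similar to its Jordan form J, which has the same characteristic polynomial as A) gives
  χ_A(x) = x^3 + 6*x^2 + 12*x + 8
which factors as (x + 2)^3. The eigenvalues (with algebraic multiplicities) are λ = -2 with multiplicity 3.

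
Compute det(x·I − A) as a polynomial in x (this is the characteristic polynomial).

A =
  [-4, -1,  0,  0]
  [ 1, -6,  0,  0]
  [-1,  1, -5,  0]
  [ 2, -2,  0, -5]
x^4 + 20*x^3 + 150*x^2 + 500*x + 625

Expanding det(x·I − A) (e.g. by cofactor expansion or by noting that A is similar to its Jordan form J, which has the same characteristic polynomial as A) gives
  χ_A(x) = x^4 + 20*x^3 + 150*x^2 + 500*x + 625
which factors as (x + 5)^4. The eigenvalues (with algebraic multiplicities) are λ = -5 with multiplicity 4.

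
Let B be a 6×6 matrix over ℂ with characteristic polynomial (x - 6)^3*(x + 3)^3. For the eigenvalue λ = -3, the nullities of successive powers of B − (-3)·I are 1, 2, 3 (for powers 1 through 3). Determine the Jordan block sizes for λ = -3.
Block sizes for λ = -3: [3]

From the dimensions of kernels of powers, the number of Jordan blocks of size at least j is d_j − d_{j−1} where d_j = dim ker(N^j) (with d_0 = 0). Computing the differences gives [1, 1, 1].
The number of blocks of size exactly k is (#blocks of size ≥ k) − (#blocks of size ≥ k + 1), so the partition is: 1 block(s) of size 3.
In nonincreasing order the block sizes are [3].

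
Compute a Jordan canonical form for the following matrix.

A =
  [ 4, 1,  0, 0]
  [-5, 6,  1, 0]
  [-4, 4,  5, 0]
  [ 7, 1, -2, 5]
J_3(5) ⊕ J_1(5)

The characteristic polynomial is
  det(x·I − A) = x^4 - 20*x^3 + 150*x^2 - 500*x + 625 = (x - 5)^4

Eigenvalues and multiplicities (the geometric multiplicity of λ is n − rank(A − λI), which equals the number of Jordan blocks for λ):
  λ = 5: algebraic multiplicity = 4, geometric multiplicity = 2

Determining the block sizes for each eigenvalue:
  λ = 5: with am = 4 and gm = 2, the partition is not yet determined (e.g. several partitions of 4 into 2 parts exist). Let N = A − (5)·I. Computing rank(N^1) = 2, rank(N^2) = 1, rank(N^3) = 0; the number of blocks of size ≥ j is rank(N^{j−1}) − rank(N^j), giving [2, 1, 1]. So we have 1 block(s) of size 3, 1 block(s) of size 1 → block sizes [3, 1]

Assembling the blocks gives a Jordan form
J =
  [5, 1, 0, 0]
  [0, 5, 1, 0]
  [0, 0, 5, 0]
  [0, 0, 0, 5]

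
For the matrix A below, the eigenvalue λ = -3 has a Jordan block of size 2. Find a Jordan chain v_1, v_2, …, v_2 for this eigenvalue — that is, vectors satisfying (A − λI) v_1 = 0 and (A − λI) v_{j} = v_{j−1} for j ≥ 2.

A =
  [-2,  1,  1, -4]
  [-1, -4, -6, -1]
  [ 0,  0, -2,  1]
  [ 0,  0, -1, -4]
A Jordan chain for λ = -3 of length 2:
v_1 = (1, -1, 0, 0)ᵀ
v_2 = (1, 0, 0, 0)ᵀ

Let N = A − (-3)·I. We want v_2 with N^2 v_2 = 0 but N^1 v_2 ≠ 0; then v_{j-1} := N · v_j for j = 2, …, 2.

Pick v_2 = (1, 0, 0, 0)ᵀ.
Then v_1 = N · v_2 = (1, -1, 0, 0)ᵀ.

Sanity check: (A − (-3)·I) v_1 = (0, 0, 0, 0)ᵀ = 0. ✓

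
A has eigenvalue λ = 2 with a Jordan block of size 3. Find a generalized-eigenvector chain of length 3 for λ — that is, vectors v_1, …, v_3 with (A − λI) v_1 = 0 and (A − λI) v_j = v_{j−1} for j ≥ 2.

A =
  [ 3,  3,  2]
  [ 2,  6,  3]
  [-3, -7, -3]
A Jordan chain for λ = 2 of length 3:
v_1 = (1, 1, -2)ᵀ
v_2 = (1, 2, -3)ᵀ
v_3 = (1, 0, 0)ᵀ

Let N = A − (2)·I. We want v_3 with N^3 v_3 = 0 but N^2 v_3 ≠ 0; then v_{j-1} := N · v_j for j = 3, …, 2.

Pick v_3 = (1, 0, 0)ᵀ.
Then v_2 = N · v_3 = (1, 2, -3)ᵀ.
Then v_1 = N · v_2 = (1, 1, -2)ᵀ.

Sanity check: (A − (2)·I) v_1 = (0, 0, 0)ᵀ = 0. ✓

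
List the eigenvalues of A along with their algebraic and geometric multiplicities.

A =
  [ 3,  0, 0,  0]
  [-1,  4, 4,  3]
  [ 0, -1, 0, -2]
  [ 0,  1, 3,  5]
λ = 3: alg = 4, geom = 2

Step 1 — factor the characteristic polynomial to read off the algebraic multiplicities:
  χ_A(x) = (x - 3)^4

Step 2 — compute geometric multiplicities via the rank-nullity identity g(λ) = n − rank(A − λI):
  rank(A − (3)·I) = 2, so dim ker(A − (3)·I) = n − 2 = 2

Summary:
  λ = 3: algebraic multiplicity = 4, geometric multiplicity = 2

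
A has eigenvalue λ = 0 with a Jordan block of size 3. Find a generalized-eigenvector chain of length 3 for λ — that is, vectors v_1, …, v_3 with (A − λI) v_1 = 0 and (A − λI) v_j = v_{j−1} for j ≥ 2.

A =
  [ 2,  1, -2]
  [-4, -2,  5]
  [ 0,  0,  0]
A Jordan chain for λ = 0 of length 3:
v_1 = (1, -2, 0)ᵀ
v_2 = (-2, 5, 0)ᵀ
v_3 = (0, 0, 1)ᵀ

Let N = A − (0)·I. We want v_3 with N^3 v_3 = 0 but N^2 v_3 ≠ 0; then v_{j-1} := N · v_j for j = 3, …, 2.

Pick v_3 = (0, 0, 1)ᵀ.
Then v_2 = N · v_3 = (-2, 5, 0)ᵀ.
Then v_1 = N · v_2 = (1, -2, 0)ᵀ.

Sanity check: (A − (0)·I) v_1 = (0, 0, 0)ᵀ = 0. ✓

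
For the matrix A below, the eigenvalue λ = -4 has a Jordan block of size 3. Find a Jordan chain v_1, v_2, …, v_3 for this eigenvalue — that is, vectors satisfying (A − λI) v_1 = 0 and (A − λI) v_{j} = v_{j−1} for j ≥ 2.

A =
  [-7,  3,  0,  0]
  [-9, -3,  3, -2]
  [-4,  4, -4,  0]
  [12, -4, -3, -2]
A Jordan chain for λ = -4 of length 3:
v_1 = (-18, -18, -24, 36)ᵀ
v_2 = (-3, -9, -4, 12)ᵀ
v_3 = (1, 0, 0, 0)ᵀ

Let N = A − (-4)·I. We want v_3 with N^3 v_3 = 0 but N^2 v_3 ≠ 0; then v_{j-1} := N · v_j for j = 3, …, 2.

Pick v_3 = (1, 0, 0, 0)ᵀ.
Then v_2 = N · v_3 = (-3, -9, -4, 12)ᵀ.
Then v_1 = N · v_2 = (-18, -18, -24, 36)ᵀ.

Sanity check: (A − (-4)·I) v_1 = (0, 0, 0, 0)ᵀ = 0. ✓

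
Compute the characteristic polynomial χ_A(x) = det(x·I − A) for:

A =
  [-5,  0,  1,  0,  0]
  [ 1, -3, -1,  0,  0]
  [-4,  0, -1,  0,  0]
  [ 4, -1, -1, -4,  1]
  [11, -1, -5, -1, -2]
x^5 + 15*x^4 + 90*x^3 + 270*x^2 + 405*x + 243

Expanding det(x·I − A) (e.g. by cofactor expansion or by noting that A is similar to its Jordan form J, which has the same characteristic polynomial as A) gives
  χ_A(x) = x^5 + 15*x^4 + 90*x^3 + 270*x^2 + 405*x + 243
which factors as (x + 3)^5. The eigenvalues (with algebraic multiplicities) are λ = -3 with multiplicity 5.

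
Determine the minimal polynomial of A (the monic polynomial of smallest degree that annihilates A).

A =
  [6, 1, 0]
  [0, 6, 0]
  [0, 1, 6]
x^2 - 12*x + 36

The characteristic polynomial is χ_A(x) = (x - 6)^3, so the eigenvalues are known. The minimal polynomial is
  m_A(x) = Π_λ (x − λ)^{k_λ}
where k_λ is the size of the *largest* Jordan block for λ (equivalently, the smallest k with (A − λI)^k v = 0 for every generalised eigenvector v of λ).

  λ = 6: largest Jordan block has size 2, contributing (x − 6)^2

So m_A(x) = (x - 6)^2 = x^2 - 12*x + 36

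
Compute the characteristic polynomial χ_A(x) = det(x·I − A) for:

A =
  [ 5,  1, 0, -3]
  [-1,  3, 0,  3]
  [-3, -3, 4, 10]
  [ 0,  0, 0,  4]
x^4 - 16*x^3 + 96*x^2 - 256*x + 256

Expanding det(x·I − A) (e.g. by cofactor expansion or by noting that A is similar to its Jordan form J, which has the same characteristic polynomial as A) gives
  χ_A(x) = x^4 - 16*x^3 + 96*x^2 - 256*x + 256
which factors as (x - 4)^4. The eigenvalues (with algebraic multiplicities) are λ = 4 with multiplicity 4.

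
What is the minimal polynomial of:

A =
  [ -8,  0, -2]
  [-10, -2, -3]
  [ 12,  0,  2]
x^3 + 8*x^2 + 20*x + 16

The characteristic polynomial is χ_A(x) = (x + 2)^2*(x + 4), so the eigenvalues are known. The minimal polynomial is
  m_A(x) = Π_λ (x − λ)^{k_λ}
where k_λ is the size of the *largest* Jordan block for λ (equivalently, the smallest k with (A − λI)^k v = 0 for every generalised eigenvector v of λ).

  λ = -4: largest Jordan block has size 1, contributing (x + 4)
  λ = -2: largest Jordan block has size 2, contributing (x + 2)^2

So m_A(x) = (x + 2)^2*(x + 4) = x^3 + 8*x^2 + 20*x + 16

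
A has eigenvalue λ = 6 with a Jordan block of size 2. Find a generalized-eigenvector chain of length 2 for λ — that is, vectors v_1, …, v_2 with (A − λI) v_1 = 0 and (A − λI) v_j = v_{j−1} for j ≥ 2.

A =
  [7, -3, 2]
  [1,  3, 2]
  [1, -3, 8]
A Jordan chain for λ = 6 of length 2:
v_1 = (1, 1, 1)ᵀ
v_2 = (1, 0, 0)ᵀ

Let N = A − (6)·I. We want v_2 with N^2 v_2 = 0 but N^1 v_2 ≠ 0; then v_{j-1} := N · v_j for j = 2, …, 2.

Pick v_2 = (1, 0, 0)ᵀ.
Then v_1 = N · v_2 = (1, 1, 1)ᵀ.

Sanity check: (A − (6)·I) v_1 = (0, 0, 0)ᵀ = 0. ✓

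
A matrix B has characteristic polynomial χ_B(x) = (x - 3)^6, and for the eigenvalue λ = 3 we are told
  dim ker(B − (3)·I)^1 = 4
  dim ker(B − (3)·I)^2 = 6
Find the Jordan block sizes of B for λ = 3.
Block sizes for λ = 3: [2, 2, 1, 1]

From the dimensions of kernels of powers, the number of Jordan blocks of size at least j is d_j − d_{j−1} where d_j = dim ker(N^j) (with d_0 = 0). Computing the differences gives [4, 2].
The number of blocks of size exactly k is (#blocks of size ≥ k) − (#blocks of size ≥ k + 1), so the partition is: 2 block(s) of size 1, 2 block(s) of size 2.
In nonincreasing order the block sizes are [2, 2, 1, 1].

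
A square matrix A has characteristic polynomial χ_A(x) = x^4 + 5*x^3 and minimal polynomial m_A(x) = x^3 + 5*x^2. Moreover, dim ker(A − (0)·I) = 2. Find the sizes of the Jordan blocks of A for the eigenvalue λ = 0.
Block sizes for λ = 0: [2, 1]

Step 1 — from the characteristic polynomial, algebraic multiplicity of λ = 0 is 3. From dim ker(A − (0)·I) = 2, there are exactly 2 Jordan blocks for λ = 0.
Step 2 — from the minimal polynomial, the factor (x − 0)^2 tells us the largest block for λ = 0 has size 2.
Step 3 — with total size 3, 2 blocks, and largest block 2, the block sizes (in nonincreasing order) are [2, 1].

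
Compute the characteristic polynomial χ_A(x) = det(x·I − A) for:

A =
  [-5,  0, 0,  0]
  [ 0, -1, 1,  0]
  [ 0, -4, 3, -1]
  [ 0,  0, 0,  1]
x^4 + 2*x^3 - 12*x^2 + 14*x - 5

Expanding det(x·I − A) (e.g. by cofactor expansion or by noting that A is similar to its Jordan form J, which has the same characteristic polynomial as A) gives
  χ_A(x) = x^4 + 2*x^3 - 12*x^2 + 14*x - 5
which factors as (x - 1)^3*(x + 5). The eigenvalues (with algebraic multiplicities) are λ = -5 with multiplicity 1, λ = 1 with multiplicity 3.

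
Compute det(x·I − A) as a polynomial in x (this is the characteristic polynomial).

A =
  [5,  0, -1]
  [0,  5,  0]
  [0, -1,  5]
x^3 - 15*x^2 + 75*x - 125

Expanding det(x·I − A) (e.g. by cofactor expansion or by noting that A is similar to its Jordan form J, which has the same characteristic polynomial as A) gives
  χ_A(x) = x^3 - 15*x^2 + 75*x - 125
which factors as (x - 5)^3. The eigenvalues (with algebraic multiplicities) are λ = 5 with multiplicity 3.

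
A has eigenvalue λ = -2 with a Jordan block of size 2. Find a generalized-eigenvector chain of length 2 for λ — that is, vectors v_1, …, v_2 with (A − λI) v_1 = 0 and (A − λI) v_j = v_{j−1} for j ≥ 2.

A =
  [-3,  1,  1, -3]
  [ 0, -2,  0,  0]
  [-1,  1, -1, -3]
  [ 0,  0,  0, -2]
A Jordan chain for λ = -2 of length 2:
v_1 = (-1, 0, -1, 0)ᵀ
v_2 = (1, 0, 0, 0)ᵀ

Let N = A − (-2)·I. We want v_2 with N^2 v_2 = 0 but N^1 v_2 ≠ 0; then v_{j-1} := N · v_j for j = 2, …, 2.

Pick v_2 = (1, 0, 0, 0)ᵀ.
Then v_1 = N · v_2 = (-1, 0, -1, 0)ᵀ.

Sanity check: (A − (-2)·I) v_1 = (0, 0, 0, 0)ᵀ = 0. ✓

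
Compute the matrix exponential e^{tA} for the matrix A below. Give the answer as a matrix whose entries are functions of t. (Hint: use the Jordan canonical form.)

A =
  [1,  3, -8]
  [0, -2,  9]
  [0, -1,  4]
e^{tA} =
  [exp(t), -t^2*exp(t)/2 + 3*t*exp(t), 3*t^2*exp(t)/2 - 8*t*exp(t)]
  [0, -3*t*exp(t) + exp(t), 9*t*exp(t)]
  [0, -t*exp(t), 3*t*exp(t) + exp(t)]

Strategy: write A = P · J · P⁻¹ where J is a Jordan canonical form, so e^{tA} = P · e^{tJ} · P⁻¹, and e^{tJ} can be computed block-by-block.

A has Jordan form
J =
  [1, 1, 0]
  [0, 1, 1]
  [0, 0, 1]
(up to reordering of blocks).

Per-block formulas:
  For a 3×3 Jordan block J_3(1): exp(t · J_3(1)) = e^(1t)·(I + t·N + (t^2/2)·N^2), where N is the 3×3 nilpotent shift.

After assembling e^{tJ} and conjugating by P, we get:

e^{tA} =
  [exp(t), -t^2*exp(t)/2 + 3*t*exp(t), 3*t^2*exp(t)/2 - 8*t*exp(t)]
  [0, -3*t*exp(t) + exp(t), 9*t*exp(t)]
  [0, -t*exp(t), 3*t*exp(t) + exp(t)]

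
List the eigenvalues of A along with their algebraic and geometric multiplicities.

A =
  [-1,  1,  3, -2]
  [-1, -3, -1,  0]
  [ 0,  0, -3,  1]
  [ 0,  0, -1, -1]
λ = -2: alg = 4, geom = 2

Step 1 — factor the characteristic polynomial to read off the algebraic multiplicities:
  χ_A(x) = (x + 2)^4

Step 2 — compute geometric multiplicities via the rank-nullity identity g(λ) = n − rank(A − λI):
  rank(A − (-2)·I) = 2, so dim ker(A − (-2)·I) = n − 2 = 2

Summary:
  λ = -2: algebraic multiplicity = 4, geometric multiplicity = 2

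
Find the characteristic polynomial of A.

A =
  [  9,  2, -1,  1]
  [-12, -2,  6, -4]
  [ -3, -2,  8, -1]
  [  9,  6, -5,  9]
x^4 - 24*x^3 + 216*x^2 - 864*x + 1296

Expanding det(x·I − A) (e.g. by cofactor expansion or by noting that A is similar to its Jordan form J, which has the same characteristic polynomial as A) gives
  χ_A(x) = x^4 - 24*x^3 + 216*x^2 - 864*x + 1296
which factors as (x - 6)^4. The eigenvalues (with algebraic multiplicities) are λ = 6 with multiplicity 4.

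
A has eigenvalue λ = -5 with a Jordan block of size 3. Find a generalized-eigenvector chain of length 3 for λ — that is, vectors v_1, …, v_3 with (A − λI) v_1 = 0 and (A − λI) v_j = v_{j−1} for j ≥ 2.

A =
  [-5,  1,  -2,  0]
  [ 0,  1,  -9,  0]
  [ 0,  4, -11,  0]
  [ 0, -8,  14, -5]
A Jordan chain for λ = -5 of length 3:
v_1 = (-2, 0, 0, 8)ᵀ
v_2 = (1, 6, 4, -8)ᵀ
v_3 = (0, 1, 0, 0)ᵀ

Let N = A − (-5)·I. We want v_3 with N^3 v_3 = 0 but N^2 v_3 ≠ 0; then v_{j-1} := N · v_j for j = 3, …, 2.

Pick v_3 = (0, 1, 0, 0)ᵀ.
Then v_2 = N · v_3 = (1, 6, 4, -8)ᵀ.
Then v_1 = N · v_2 = (-2, 0, 0, 8)ᵀ.

Sanity check: (A − (-5)·I) v_1 = (0, 0, 0, 0)ᵀ = 0. ✓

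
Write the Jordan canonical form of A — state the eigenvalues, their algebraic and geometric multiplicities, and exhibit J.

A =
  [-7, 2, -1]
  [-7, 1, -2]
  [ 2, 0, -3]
J_3(-3)

The characteristic polynomial is
  det(x·I − A) = x^3 + 9*x^2 + 27*x + 27 = (x + 3)^3

Eigenvalues and multiplicities (the geometric multiplicity of λ is n − rank(A − λI), which equals the number of Jordan blocks for λ):
  λ = -3: algebraic multiplicity = 3, geometric multiplicity = 1

Determining the block sizes for each eigenvalue:
  λ = -3: one block (gm = 1), so the single block has size am = 3 → block sizes [3]

Assembling the blocks gives a Jordan form
J =
  [-3,  1,  0]
  [ 0, -3,  1]
  [ 0,  0, -3]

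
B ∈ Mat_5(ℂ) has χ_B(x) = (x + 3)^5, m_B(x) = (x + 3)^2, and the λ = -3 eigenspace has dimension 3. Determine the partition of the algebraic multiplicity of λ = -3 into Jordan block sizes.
Block sizes for λ = -3: [2, 2, 1]

Step 1 — from the characteristic polynomial, algebraic multiplicity of λ = -3 is 5. From dim ker(B − (-3)·I) = 3, there are exactly 3 Jordan blocks for λ = -3.
Step 2 — from the minimal polynomial, the factor (x + 3)^2 tells us the largest block for λ = -3 has size 2.
Step 3 — with total size 5, 3 blocks, and largest block 2, the block sizes (in nonincreasing order) are [2, 2, 1].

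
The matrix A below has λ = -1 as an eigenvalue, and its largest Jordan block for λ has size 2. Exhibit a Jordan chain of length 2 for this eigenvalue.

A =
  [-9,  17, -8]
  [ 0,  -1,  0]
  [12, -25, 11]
A Jordan chain for λ = -1 of length 2:
v_1 = (1, 0, -1)ᵀ
v_2 = (2, 1, 0)ᵀ

Let N = A − (-1)·I. We want v_2 with N^2 v_2 = 0 but N^1 v_2 ≠ 0; then v_{j-1} := N · v_j for j = 2, …, 2.

Pick v_2 = (2, 1, 0)ᵀ.
Then v_1 = N · v_2 = (1, 0, -1)ᵀ.

Sanity check: (A − (-1)·I) v_1 = (0, 0, 0)ᵀ = 0. ✓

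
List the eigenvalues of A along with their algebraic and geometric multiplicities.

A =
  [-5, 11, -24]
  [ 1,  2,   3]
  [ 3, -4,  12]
λ = 3: alg = 3, geom = 1

Step 1 — factor the characteristic polynomial to read off the algebraic multiplicities:
  χ_A(x) = (x - 3)^3

Step 2 — compute geometric multiplicities via the rank-nullity identity g(λ) = n − rank(A − λI):
  rank(A − (3)·I) = 2, so dim ker(A − (3)·I) = n − 2 = 1

Summary:
  λ = 3: algebraic multiplicity = 3, geometric multiplicity = 1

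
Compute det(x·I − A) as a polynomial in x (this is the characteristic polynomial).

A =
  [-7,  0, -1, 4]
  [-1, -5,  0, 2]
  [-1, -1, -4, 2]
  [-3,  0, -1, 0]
x^4 + 16*x^3 + 96*x^2 + 256*x + 256

Expanding det(x·I − A) (e.g. by cofactor expansion or by noting that A is similar to its Jordan form J, which has the same characteristic polynomial as A) gives
  χ_A(x) = x^4 + 16*x^3 + 96*x^2 + 256*x + 256
which factors as (x + 4)^4. The eigenvalues (with algebraic multiplicities) are λ = -4 with multiplicity 4.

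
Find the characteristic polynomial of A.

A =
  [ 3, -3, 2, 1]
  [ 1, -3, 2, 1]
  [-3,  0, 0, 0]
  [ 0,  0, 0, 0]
x^4

Expanding det(x·I − A) (e.g. by cofactor expansion or by noting that A is similar to its Jordan form J, which has the same characteristic polynomial as A) gives
  χ_A(x) = x^4
which factors as x^4. The eigenvalues (with algebraic multiplicities) are λ = 0 with multiplicity 4.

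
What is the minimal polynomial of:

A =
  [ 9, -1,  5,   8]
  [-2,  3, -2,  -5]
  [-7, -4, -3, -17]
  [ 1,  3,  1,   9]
x^4 - 18*x^3 + 121*x^2 - 360*x + 400

The characteristic polynomial is χ_A(x) = (x - 5)^2*(x - 4)^2, so the eigenvalues are known. The minimal polynomial is
  m_A(x) = Π_λ (x − λ)^{k_λ}
where k_λ is the size of the *largest* Jordan block for λ (equivalently, the smallest k with (A − λI)^k v = 0 for every generalised eigenvector v of λ).

  λ = 4: largest Jordan block has size 2, contributing (x − 4)^2
  λ = 5: largest Jordan block has size 2, contributing (x − 5)^2

So m_A(x) = (x - 5)^2*(x - 4)^2 = x^4 - 18*x^3 + 121*x^2 - 360*x + 400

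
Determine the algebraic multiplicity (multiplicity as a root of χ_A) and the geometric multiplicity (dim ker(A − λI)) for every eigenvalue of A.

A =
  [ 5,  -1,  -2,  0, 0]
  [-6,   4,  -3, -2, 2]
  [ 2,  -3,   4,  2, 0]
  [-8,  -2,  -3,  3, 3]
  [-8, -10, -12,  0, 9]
λ = 5: alg = 5, geom = 2

Step 1 — factor the characteristic polynomial to read off the algebraic multiplicities:
  χ_A(x) = (x - 5)^5

Step 2 — compute geometric multiplicities via the rank-nullity identity g(λ) = n − rank(A − λI):
  rank(A − (5)·I) = 3, so dim ker(A − (5)·I) = n − 3 = 2

Summary:
  λ = 5: algebraic multiplicity = 5, geometric multiplicity = 2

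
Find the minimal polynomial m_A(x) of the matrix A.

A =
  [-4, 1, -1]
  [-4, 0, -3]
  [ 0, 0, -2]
x^3 + 6*x^2 + 12*x + 8

The characteristic polynomial is χ_A(x) = (x + 2)^3, so the eigenvalues are known. The minimal polynomial is
  m_A(x) = Π_λ (x − λ)^{k_λ}
where k_λ is the size of the *largest* Jordan block for λ (equivalently, the smallest k with (A − λI)^k v = 0 for every generalised eigenvector v of λ).

  λ = -2: largest Jordan block has size 3, contributing (x + 2)^3

So m_A(x) = (x + 2)^3 = x^3 + 6*x^2 + 12*x + 8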